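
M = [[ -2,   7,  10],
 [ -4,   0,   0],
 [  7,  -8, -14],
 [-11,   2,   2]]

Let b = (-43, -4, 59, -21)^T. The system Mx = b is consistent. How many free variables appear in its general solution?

Row reduce the augmented matrix [M | b].
R2 ← R2 − (2)·R1: [0, -14, -20, 82]
R3 ← R3 + (7/2)·R1: [0, 33/2, 21, -183/2]
R4 ← R4 − (11/2)·R1: [0, -73/2, -53, 431/2]
R3 ← R3 + (33/28)·R2: [0, 0, -18/7, 36/7]
R4 ← R4 − (73/28)·R2: [0, 0, -6/7, 12/7]
R4 ← R4 − (1/3)·R3: [0, 0, 0, 0]
The echelon form has 3 nonzero rows, and every pivot lies in the first 3 columns, so rank(M) = rank([M|b]) = 3.
The system is consistent.
Free variables = (unknowns) − (rank) = 3 − 3 = 0.

0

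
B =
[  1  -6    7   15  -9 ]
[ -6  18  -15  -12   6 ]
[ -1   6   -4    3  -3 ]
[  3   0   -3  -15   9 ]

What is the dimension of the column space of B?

Row reduce to echelon form.
R2 ← R2 + (6)·R1: [0, -18, 27, 78, -48]
R3 ← R3 + R1: [0, 0, 3, 18, -12]
R4 ← R4 − (3)·R1: [0, 18, -24, -60, 36]
R4 ← R4 + R2: [0, 0, 3, 18, -12]
R4 ← R4 − R3: [0, 0, 0, 0, 0]
Echelon form has 3 nonzero rows, so rank(B) = 3.
The column space has dimension equal to the rank: 3.

3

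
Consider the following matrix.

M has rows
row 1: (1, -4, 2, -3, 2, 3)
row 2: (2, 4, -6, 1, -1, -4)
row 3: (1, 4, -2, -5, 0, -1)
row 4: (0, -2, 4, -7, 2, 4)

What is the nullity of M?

Row reduce to echelon form.
R2 ← R2 − (2)·R1: [0, 12, -10, 7, -5, -10]
R3 ← R3 − R1: [0, 8, -4, -2, -2, -4]
R3 ← R3 − (2/3)·R2: [0, 0, 8/3, -20/3, 4/3, 8/3]
R4 ← R4 + (1/6)·R2: [0, 0, 7/3, -35/6, 7/6, 7/3]
R4 ← R4 − (7/8)·R3: [0, 0, 0, 0, 0, 0]
3 nonzero rows, so rank(M) = 3.
M has 6 columns; by rank–nullity, nullity = 6 − 3 = 3.

3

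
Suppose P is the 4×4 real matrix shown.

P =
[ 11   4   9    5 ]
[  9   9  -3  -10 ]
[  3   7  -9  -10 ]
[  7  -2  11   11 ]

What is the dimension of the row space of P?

4

Row reduce to echelon form.
R2 ← R2 − (9/11)·R1: [0, 63/11, -114/11, -155/11]
R3 ← R3 − (3/11)·R1: [0, 65/11, -126/11, -125/11]
R4 ← R4 − (7/11)·R1: [0, -50/11, 58/11, 86/11]
R3 ← R3 − (65/63)·R2: [0, 0, -16/21, 200/63]
R4 ← R4 + (50/63)·R2: [0, 0, -62/21, -212/63]
R4 ← R4 − (31/8)·R3: [0, 0, 0, -47/3]
Echelon form has 4 nonzero rows, so rank(P) = 4.
The row space has dimension equal to the rank: 4.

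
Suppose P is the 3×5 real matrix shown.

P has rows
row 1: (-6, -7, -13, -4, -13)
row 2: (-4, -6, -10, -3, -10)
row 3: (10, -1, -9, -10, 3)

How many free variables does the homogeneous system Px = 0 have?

2

Row reduce to echelon form.
R2 ← R2 − (2/3)·R1: [0, -4/3, -4/3, -1/3, -4/3]
R3 ← R3 + (5/3)·R1: [0, -38/3, -92/3, -50/3, -56/3]
R3 ← R3 − (19/2)·R2: [0, 0, -18, -27/2, -6]
3 nonzero rows, so rank(P) = 3.
P has 5 columns; by rank–nullity, nullity = 5 − 3 = 2.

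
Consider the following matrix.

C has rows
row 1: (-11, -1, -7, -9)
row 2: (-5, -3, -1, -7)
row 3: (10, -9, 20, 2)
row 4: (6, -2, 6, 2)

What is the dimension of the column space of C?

3

Row reduce to echelon form.
R2 ← R2 − (5/11)·R1: [0, -28/11, 24/11, -32/11]
R3 ← R3 + (10/11)·R1: [0, -109/11, 150/11, -68/11]
R4 ← R4 + (6/11)·R1: [0, -28/11, 24/11, -32/11]
R3 ← R3 − (109/28)·R2: [0, 0, 36/7, 36/7]
R4 ← R4 − R2: [0, 0, 0, 0]
Echelon form has 3 nonzero rows, so rank(C) = 3.
The column space has dimension equal to the rank: 3.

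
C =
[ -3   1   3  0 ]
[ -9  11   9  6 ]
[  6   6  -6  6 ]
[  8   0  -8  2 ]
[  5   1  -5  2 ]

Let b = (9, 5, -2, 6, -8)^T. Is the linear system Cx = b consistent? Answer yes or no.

Row reduce the augmented matrix [C | b].
R2 ← R2 − (3)·R1: [0, 8, 0, 6, -22]
R3 ← R3 + (2)·R1: [0, 8, 0, 6, 16]
R4 ← R4 + (8/3)·R1: [0, 8/3, 0, 2, 30]
R5 ← R5 + (5/3)·R1: [0, 8/3, 0, 2, 7]
R3 ← R3 − R2: [0, 0, 0, 0, 38]
R4 ← R4 − (1/3)·R2: [0, 0, 0, 0, 112/3]
R5 ← R5 − (1/3)·R2: [0, 0, 0, 0, 43/3]
R4 ← R4 − (56/57)·R3: [0, 0, 0, 0, 0]
R5 ← R5 − (43/114)·R3: [0, 0, 0, 0, 0]
The echelon form has 3 nonzero rows; the last pivot sits in the augmented column, so rank(C) = 2 but rank([C|b]) = 3.
Since the ranks differ, the system is inconsistent.

no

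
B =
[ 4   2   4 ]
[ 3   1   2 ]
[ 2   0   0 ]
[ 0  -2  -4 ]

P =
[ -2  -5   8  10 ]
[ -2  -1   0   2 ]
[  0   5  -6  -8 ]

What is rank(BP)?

2

First compute BP:
[[-12,  -2,   8,  12],
 [ -8,  -6,  12,  16],
 [ -4, -10,  16,  20],
 [  4, -18,  24,  28]]
Now row reduce the product.
R2 ← R2 − (2/3)·R1: [0, -14/3, 20/3, 8]
R3 ← R3 − (1/3)·R1: [0, -28/3, 40/3, 16]
R4 ← R4 + (1/3)·R1: [0, -56/3, 80/3, 32]
R3 ← R3 − (2)·R2: [0, 0, 0, 0]
R4 ← R4 − (4)·R2: [0, 0, 0, 0]
2 nonzero rows, so rank(BP) = 2.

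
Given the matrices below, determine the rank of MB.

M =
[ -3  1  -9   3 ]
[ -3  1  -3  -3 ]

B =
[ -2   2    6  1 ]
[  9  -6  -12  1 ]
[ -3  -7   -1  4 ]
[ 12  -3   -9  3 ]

2

First compute MB:
[[ 78,  42, -48, -29],
 [-12,  18,   0, -23]]
Now row reduce the product.
R2 ← R2 + (2/13)·R1: [0, 318/13, -96/13, -357/13]
2 nonzero rows, so rank(MB) = 2.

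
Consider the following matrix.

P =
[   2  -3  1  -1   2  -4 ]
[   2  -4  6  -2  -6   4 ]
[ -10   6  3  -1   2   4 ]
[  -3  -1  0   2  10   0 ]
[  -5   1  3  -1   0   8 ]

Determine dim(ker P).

1

Row reduce to echelon form.
R2 ← R2 − R1: [0, -1, 5, -1, -8, 8]
R3 ← R3 + (5)·R1: [0, -9, 8, -6, 12, -16]
R4 ← R4 + (3/2)·R1: [0, -11/2, 3/2, 1/2, 13, -6]
R5 ← R5 + (5/2)·R1: [0, -13/2, 11/2, -7/2, 5, -2]
R3 ← R3 − (9)·R2: [0, 0, -37, 3, 84, -88]
R4 ← R4 − (11/2)·R2: [0, 0, -26, 6, 57, -50]
R5 ← R5 − (13/2)·R2: [0, 0, -27, 3, 57, -54]
R4 ← R4 − (26/37)·R3: [0, 0, 0, 144/37, -75/37, 438/37]
R5 ← R5 − (27/37)·R3: [0, 0, 0, 30/37, -159/37, 378/37]
R5 ← R5 − (5/24)·R4: [0, 0, 0, 0, -31/8, 31/4]
5 nonzero rows, so rank(P) = 5.
P has 6 columns; by rank–nullity, nullity = 6 − 5 = 1.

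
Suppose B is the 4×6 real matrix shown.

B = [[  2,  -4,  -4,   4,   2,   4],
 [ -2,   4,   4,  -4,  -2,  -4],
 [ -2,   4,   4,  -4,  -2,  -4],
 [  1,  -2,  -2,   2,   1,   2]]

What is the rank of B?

Row reduce to echelon form.
R2 ← R2 + R1: [0, 0, 0, 0, 0, 0]
R3 ← R3 + R1: [0, 0, 0, 0, 0, 0]
R4 ← R4 − (1/2)·R1: [0, 0, 0, 0, 0, 0]
Echelon form has 1 nonzero row, so rank(B) = 1.

1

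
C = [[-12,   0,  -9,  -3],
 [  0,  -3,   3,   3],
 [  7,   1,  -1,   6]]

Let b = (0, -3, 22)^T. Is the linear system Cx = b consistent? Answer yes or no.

yes

Row reduce the augmented matrix [C | b].
R3 ← R3 + (7/12)·R1: [0, 1, -25/4, 17/4, 22]
R3 ← R3 + (1/3)·R2: [0, 0, -21/4, 21/4, 21]
The echelon form has 3 nonzero rows, and every pivot lies in the first 4 columns, so rank(C) = rank([C|b]) = 3.
The system is consistent.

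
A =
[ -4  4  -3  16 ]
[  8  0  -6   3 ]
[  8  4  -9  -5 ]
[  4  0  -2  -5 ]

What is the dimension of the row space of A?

4

Row reduce to echelon form.
R2 ← R2 + (2)·R1: [0, 8, -12, 35]
R3 ← R3 + (2)·R1: [0, 12, -15, 27]
R4 ← R4 + R1: [0, 4, -5, 11]
R3 ← R3 − (3/2)·R2: [0, 0, 3, -51/2]
R4 ← R4 − (1/2)·R2: [0, 0, 1, -13/2]
R4 ← R4 − (1/3)·R3: [0, 0, 0, 2]
Echelon form has 4 nonzero rows, so rank(A) = 4.
The row space has dimension equal to the rank: 4.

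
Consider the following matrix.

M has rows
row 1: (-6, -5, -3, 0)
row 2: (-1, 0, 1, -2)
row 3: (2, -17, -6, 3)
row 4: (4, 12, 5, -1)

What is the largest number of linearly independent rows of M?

Row reduce to echelon form.
R2 ← R2 − (1/6)·R1: [0, 5/6, 3/2, -2]
R3 ← R3 + (1/3)·R1: [0, -56/3, -7, 3]
R4 ← R4 + (2/3)·R1: [0, 26/3, 3, -1]
R3 ← R3 + (112/5)·R2: [0, 0, 133/5, -209/5]
R4 ← R4 − (52/5)·R2: [0, 0, -63/5, 99/5]
R4 ← R4 + (9/19)·R3: [0, 0, 0, 0]
Echelon form has 3 nonzero rows, so rank(M) = 3.
The rank gives the maximum number of linearly independent rows: 3.

3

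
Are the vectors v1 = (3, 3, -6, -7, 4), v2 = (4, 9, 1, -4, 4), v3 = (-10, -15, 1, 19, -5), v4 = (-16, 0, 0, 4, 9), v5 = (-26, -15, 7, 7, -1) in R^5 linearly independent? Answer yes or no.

Form the matrix with these vectors as rows and row reduce.
R2 ← R2 − (4/3)·R1: [0, 5, 9, 16/3, -4/3]
R3 ← R3 + (10/3)·R1: [0, -5, -19, -13/3, 25/3]
R4 ← R4 + (16/3)·R1: [0, 16, -32, -100/3, 91/3]
R5 ← R5 + (26/3)·R1: [0, 11, -45, -161/3, 101/3]
R3 ← R3 + R2: [0, 0, -10, 1, 7]
R4 ← R4 − (16/5)·R2: [0, 0, -304/5, -252/5, 173/5]
R5 ← R5 − (11/5)·R2: [0, 0, -324/5, -327/5, 183/5]
R4 ← R4 − (152/25)·R3: [0, 0, 0, -1412/25, -199/25]
R5 ← R5 − (162/25)·R3: [0, 0, 0, -1797/25, -219/25]
R5 ← R5 − (1797/1412)·R4: [0, 0, 0, 0, 1935/1412]
5 nonzero rows, so the 5 vectors span a space of dimension 5.
Since 5 = 5, the vectors are linearly independent.

yes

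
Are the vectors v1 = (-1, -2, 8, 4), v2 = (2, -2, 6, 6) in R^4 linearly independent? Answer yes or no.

yes

Form the matrix with these vectors as rows and row reduce.
R2 ← R2 + (2)·R1: [0, -6, 22, 14]
2 nonzero rows, so the 2 vectors span a space of dimension 2.
Since 2 = 2, the vectors are linearly independent.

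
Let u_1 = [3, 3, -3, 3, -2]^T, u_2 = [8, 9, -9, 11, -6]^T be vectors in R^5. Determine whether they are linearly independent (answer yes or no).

yes

Form the matrix with these vectors as rows and row reduce.
R2 ← R2 − (8/3)·R1: [0, 1, -1, 3, -2/3]
2 nonzero rows, so the 2 vectors span a space of dimension 2.
Since 2 = 2, the vectors are linearly independent.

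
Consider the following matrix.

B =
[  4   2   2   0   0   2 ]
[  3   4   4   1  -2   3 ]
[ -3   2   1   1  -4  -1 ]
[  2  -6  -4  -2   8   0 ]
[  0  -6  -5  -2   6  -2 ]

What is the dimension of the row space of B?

3

Row reduce to echelon form.
R2 ← R2 − (3/4)·R1: [0, 5/2, 5/2, 1, -2, 3/2]
R3 ← R3 + (3/4)·R1: [0, 7/2, 5/2, 1, -4, 1/2]
R4 ← R4 − (1/2)·R1: [0, -7, -5, -2, 8, -1]
R3 ← R3 − (7/5)·R2: [0, 0, -1, -2/5, -6/5, -8/5]
R4 ← R4 + (14/5)·R2: [0, 0, 2, 4/5, 12/5, 16/5]
R5 ← R5 + (12/5)·R2: [0, 0, 1, 2/5, 6/5, 8/5]
R4 ← R4 + (2)·R3: [0, 0, 0, 0, 0, 0]
R5 ← R5 + R3: [0, 0, 0, 0, 0, 0]
Echelon form has 3 nonzero rows, so rank(B) = 3.
The row space has dimension equal to the rank: 3.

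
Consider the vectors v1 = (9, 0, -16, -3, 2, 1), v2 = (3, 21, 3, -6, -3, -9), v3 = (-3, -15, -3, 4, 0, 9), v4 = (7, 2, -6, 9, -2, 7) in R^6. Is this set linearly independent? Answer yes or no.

Form the matrix with these vectors as rows and row reduce.
R2 ← R2 − (1/3)·R1: [0, 21, 25/3, -5, -11/3, -28/3]
R3 ← R3 + (1/3)·R1: [0, -15, -25/3, 3, 2/3, 28/3]
R4 ← R4 − (7/9)·R1: [0, 2, 58/9, 34/3, -32/9, 56/9]
R3 ← R3 + (5/7)·R2: [0, 0, -50/21, -4/7, -41/21, 8/3]
R4 ← R4 − (2/21)·R2: [0, 0, 356/63, 248/21, -202/63, 64/9]
R4 ← R4 + (178/75)·R3: [0, 0, 0, 784/75, -196/25, 336/25]
4 nonzero rows, so the 4 vectors span a space of dimension 4.
Since 4 = 4, the vectors are linearly independent.

yes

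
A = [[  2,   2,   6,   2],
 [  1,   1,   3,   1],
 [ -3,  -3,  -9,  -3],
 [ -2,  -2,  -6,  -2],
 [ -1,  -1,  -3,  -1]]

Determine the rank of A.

1

Row reduce to echelon form.
R2 ← R2 − (1/2)·R1: [0, 0, 0, 0]
R3 ← R3 + (3/2)·R1: [0, 0, 0, 0]
R4 ← R4 + R1: [0, 0, 0, 0]
R5 ← R5 + (1/2)·R1: [0, 0, 0, 0]
Echelon form has 1 nonzero row, so rank(A) = 1.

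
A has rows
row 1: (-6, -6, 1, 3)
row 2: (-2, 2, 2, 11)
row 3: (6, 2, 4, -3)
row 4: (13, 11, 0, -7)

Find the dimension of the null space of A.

Row reduce to echelon form.
R2 ← R2 − (1/3)·R1: [0, 4, 5/3, 10]
R3 ← R3 + R1: [0, -4, 5, 0]
R4 ← R4 + (13/6)·R1: [0, -2, 13/6, -1/2]
R3 ← R3 + R2: [0, 0, 20/3, 10]
R4 ← R4 + (1/2)·R2: [0, 0, 3, 9/2]
R4 ← R4 − (9/20)·R3: [0, 0, 0, 0]
3 nonzero rows, so rank(A) = 3.
A has 4 columns; by rank–nullity, nullity = 4 − 3 = 1.

1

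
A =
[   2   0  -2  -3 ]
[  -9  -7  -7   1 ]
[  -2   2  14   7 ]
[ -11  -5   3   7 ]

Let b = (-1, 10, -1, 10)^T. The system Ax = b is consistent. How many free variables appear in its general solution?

Row reduce the augmented matrix [A | b].
R2 ← R2 + (9/2)·R1: [0, -7, -16, -25/2, 11/2]
R3 ← R3 + R1: [0, 2, 12, 4, -2]
R4 ← R4 + (11/2)·R1: [0, -5, -8, -19/2, 9/2]
R3 ← R3 + (2/7)·R2: [0, 0, 52/7, 3/7, -3/7]
R4 ← R4 − (5/7)·R2: [0, 0, 24/7, -4/7, 4/7]
R4 ← R4 − (6/13)·R3: [0, 0, 0, -10/13, 10/13]
The echelon form has 4 nonzero rows, and every pivot lies in the first 4 columns, so rank(A) = rank([A|b]) = 4.
The system is consistent.
Free variables = (unknowns) − (rank) = 4 − 4 = 0.

0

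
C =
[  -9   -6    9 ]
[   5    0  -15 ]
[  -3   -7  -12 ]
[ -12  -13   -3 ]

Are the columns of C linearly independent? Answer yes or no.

Row reduce C to echelon form.
R2 ← R2 + (5/9)·R1: [0, -10/3, -10]
R3 ← R3 − (1/3)·R1: [0, -5, -15]
R4 ← R4 − (4/3)·R1: [0, -5, -15]
R3 ← R3 − (3/2)·R2: [0, 0, 0]
R4 ← R4 − (3/2)·R2: [0, 0, 0]
2 pivots among 3 columns.
Only 2 < 3 pivot columns, so the columns are linearly dependent.

no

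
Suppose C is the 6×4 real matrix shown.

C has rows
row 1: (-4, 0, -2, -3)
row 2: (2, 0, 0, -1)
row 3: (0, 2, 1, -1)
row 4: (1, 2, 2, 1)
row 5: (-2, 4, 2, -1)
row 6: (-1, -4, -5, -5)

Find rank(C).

3

Row reduce to echelon form.
R2 ← R2 + (1/2)·R1: [0, 0, -1, -5/2]
R4 ← R4 + (1/4)·R1: [0, 2, 3/2, 1/4]
R5 ← R5 − (1/2)·R1: [0, 4, 3, 1/2]
R6 ← R6 − (1/4)·R1: [0, -4, -9/2, -17/4]
Swap R2 ↔ R3
R4 ← R4 − R2: [0, 0, 1/2, 5/4]
R5 ← R5 − (2)·R2: [0, 0, 1, 5/2]
R6 ← R6 + (2)·R2: [0, 0, -5/2, -25/4]
R4 ← R4 + (1/2)·R3: [0, 0, 0, 0]
R5 ← R5 + R3: [0, 0, 0, 0]
R6 ← R6 − (5/2)·R3: [0, 0, 0, 0]
Echelon form has 3 nonzero rows, so rank(C) = 3.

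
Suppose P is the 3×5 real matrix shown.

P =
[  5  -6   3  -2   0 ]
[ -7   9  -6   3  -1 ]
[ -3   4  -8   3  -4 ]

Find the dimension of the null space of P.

2

Row reduce to echelon form.
R2 ← R2 + (7/5)·R1: [0, 3/5, -9/5, 1/5, -1]
R3 ← R3 + (3/5)·R1: [0, 2/5, -31/5, 9/5, -4]
R3 ← R3 − (2/3)·R2: [0, 0, -5, 5/3, -10/3]
3 nonzero rows, so rank(P) = 3.
P has 5 columns; by rank–nullity, nullity = 5 − 3 = 2.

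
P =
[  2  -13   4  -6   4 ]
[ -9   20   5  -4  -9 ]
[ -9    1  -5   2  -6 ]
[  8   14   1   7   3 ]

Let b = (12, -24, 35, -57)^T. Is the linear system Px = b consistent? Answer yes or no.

yes

Row reduce the augmented matrix [P | b].
R2 ← R2 + (9/2)·R1: [0, -77/2, 23, -31, 9, 30]
R3 ← R3 + (9/2)·R1: [0, -115/2, 13, -25, 12, 89]
R4 ← R4 − (4)·R1: [0, 66, -15, 31, -13, -105]
R3 ← R3 − (115/77)·R2: [0, 0, -1644/77, 1640/77, -111/77, 3403/77]
R4 ← R4 + (12/7)·R2: [0, 0, 171/7, -155/7, 17/7, -375/7]
R4 ← R4 + (627/548)·R3: [0, 0, 0, 305/137, 427/548, -1647/548]
The echelon form has 4 nonzero rows, and every pivot lies in the first 5 columns, so rank(P) = rank([P|b]) = 4.
The system is consistent.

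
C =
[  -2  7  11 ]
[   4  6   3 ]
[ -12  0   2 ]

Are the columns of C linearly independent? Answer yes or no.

Row reduce C to echelon form.
R2 ← R2 + (2)·R1: [0, 20, 25]
R3 ← R3 − (6)·R1: [0, -42, -64]
R3 ← R3 + (21/10)·R2: [0, 0, -23/2]
3 pivots among 3 columns.
Every column is a pivot column, so the columns are linearly independent.

yes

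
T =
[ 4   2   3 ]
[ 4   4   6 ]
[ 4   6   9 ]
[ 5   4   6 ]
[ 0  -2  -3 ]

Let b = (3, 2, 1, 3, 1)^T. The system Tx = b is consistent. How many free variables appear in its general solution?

1

Row reduce the augmented matrix [T | b].
R2 ← R2 − R1: [0, 2, 3, -1]
R3 ← R3 − R1: [0, 4, 6, -2]
R4 ← R4 − (5/4)·R1: [0, 3/2, 9/4, -3/4]
R3 ← R3 − (2)·R2: [0, 0, 0, 0]
R4 ← R4 − (3/4)·R2: [0, 0, 0, 0]
R5 ← R5 + R2: [0, 0, 0, 0]
The echelon form has 2 nonzero rows, and every pivot lies in the first 3 columns, so rank(T) = rank([T|b]) = 2.
The system is consistent.
Free variables = (unknowns) − (rank) = 3 − 2 = 1.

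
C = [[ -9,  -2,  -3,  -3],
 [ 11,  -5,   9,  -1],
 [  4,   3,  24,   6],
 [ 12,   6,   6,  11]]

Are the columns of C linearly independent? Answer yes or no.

yes

Row reduce C to echelon form.
R2 ← R2 + (11/9)·R1: [0, -67/9, 16/3, -14/3]
R3 ← R3 + (4/9)·R1: [0, 19/9, 68/3, 14/3]
R4 ← R4 + (4/3)·R1: [0, 10/3, 2, 7]
R3 ← R3 + (19/67)·R2: [0, 0, 1620/67, 224/67]
R4 ← R4 + (30/67)·R2: [0, 0, 294/67, 329/67]
R4 ← R4 − (49/270)·R3: [0, 0, 0, 581/135]
4 pivots among 4 columns.
Every column is a pivot column, so the columns are linearly independent.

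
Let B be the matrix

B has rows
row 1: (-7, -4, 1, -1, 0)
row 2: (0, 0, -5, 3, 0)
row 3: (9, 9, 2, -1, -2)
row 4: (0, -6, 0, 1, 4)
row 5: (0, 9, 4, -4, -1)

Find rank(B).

Row reduce to echelon form.
R3 ← R3 + (9/7)·R1: [0, 27/7, 23/7, -16/7, -2]
Swap R2 ↔ R3
R4 ← R4 + (14/9)·R2: [0, 0, 46/9, -23/9, 8/9]
R5 ← R5 − (7/3)·R2: [0, 0, -11/3, 4/3, 11/3]
R4 ← R4 + (46/45)·R3: [0, 0, 0, 23/45, 8/9]
R5 ← R5 − (11/15)·R3: [0, 0, 0, -13/15, 11/3]
R5 ← R5 + (39/23)·R4: [0, 0, 0, 0, 119/23]
Echelon form has 5 nonzero rows, so rank(B) = 5.

5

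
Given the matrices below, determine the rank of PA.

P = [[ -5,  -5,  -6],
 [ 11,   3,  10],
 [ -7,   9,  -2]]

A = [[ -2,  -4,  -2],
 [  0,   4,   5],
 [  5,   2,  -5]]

2

First compute PA:
[[-20, -12,  15],
 [ 28, -12, -57],
 [  4,  60,  69]]
Now row reduce the product.
R2 ← R2 + (7/5)·R1: [0, -144/5, -36]
R3 ← R3 + (1/5)·R1: [0, 288/5, 72]
R3 ← R3 + (2)·R2: [0, 0, 0]
2 nonzero rows, so rank(PA) = 2.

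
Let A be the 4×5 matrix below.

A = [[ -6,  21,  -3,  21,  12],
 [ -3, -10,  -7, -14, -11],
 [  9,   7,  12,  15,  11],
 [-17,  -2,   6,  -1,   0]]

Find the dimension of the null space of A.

Row reduce to echelon form.
R2 ← R2 − (1/2)·R1: [0, -41/2, -11/2, -49/2, -17]
R3 ← R3 + (3/2)·R1: [0, 77/2, 15/2, 93/2, 29]
R4 ← R4 − (17/6)·R1: [0, -123/2, 29/2, -121/2, -34]
R3 ← R3 + (77/41)·R2: [0, 0, -116/41, 20/41, -120/41]
R4 ← R4 − (3)·R2: [0, 0, 31, 13, 17]
R4 ← R4 + (1271/116)·R3: [0, 0, 0, 532/29, -437/29]
4 nonzero rows, so rank(A) = 4.
A has 5 columns; by rank–nullity, nullity = 5 − 4 = 1.

1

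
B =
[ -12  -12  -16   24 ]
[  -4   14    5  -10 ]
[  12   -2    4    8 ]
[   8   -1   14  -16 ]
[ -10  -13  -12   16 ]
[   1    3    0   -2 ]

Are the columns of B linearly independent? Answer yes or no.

yes

Row reduce B to echelon form.
R2 ← R2 − (1/3)·R1: [0, 18, 31/3, -18]
R3 ← R3 + R1: [0, -14, -12, 32]
R4 ← R4 + (2/3)·R1: [0, -9, 10/3, 0]
R5 ← R5 − (5/6)·R1: [0, -3, 4/3, -4]
R6 ← R6 + (1/12)·R1: [0, 2, -4/3, 0]
R3 ← R3 + (7/9)·R2: [0, 0, -107/27, 18]
R4 ← R4 + (1/2)·R2: [0, 0, 17/2, -9]
R5 ← R5 + (1/6)·R2: [0, 0, 55/18, -7]
R6 ← R6 − (1/9)·R2: [0, 0, -67/27, 2]
R4 ← R4 + (459/214)·R3: [0, 0, 0, 3168/107]
R5 ← R5 + (165/214)·R3: [0, 0, 0, 736/107]
R6 ← R6 − (67/107)·R3: [0, 0, 0, -992/107]
R5 ← R5 − (23/99)·R4: [0, 0, 0, 0]
R6 ← R6 + (31/99)·R4: [0, 0, 0, 0]
4 pivots among 4 columns.
Every column is a pivot column, so the columns are linearly independent.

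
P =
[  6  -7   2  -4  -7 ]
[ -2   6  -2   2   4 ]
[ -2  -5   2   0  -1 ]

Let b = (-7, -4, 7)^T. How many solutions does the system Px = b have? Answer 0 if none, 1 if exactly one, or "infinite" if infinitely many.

0

Row reduce the augmented matrix [P | b].
R2 ← R2 + (1/3)·R1: [0, 11/3, -4/3, 2/3, 5/3, -19/3]
R3 ← R3 + (1/3)·R1: [0, -22/3, 8/3, -4/3, -10/3, 14/3]
R3 ← R3 + (2)·R2: [0, 0, 0, 0, 0, -8]
The echelon form has 3 nonzero rows; the last pivot sits in the augmented column, so rank(P) = 2 but rank([P|b]) = 3.
Since the ranks differ, the system is inconsistent.
It has no solutions.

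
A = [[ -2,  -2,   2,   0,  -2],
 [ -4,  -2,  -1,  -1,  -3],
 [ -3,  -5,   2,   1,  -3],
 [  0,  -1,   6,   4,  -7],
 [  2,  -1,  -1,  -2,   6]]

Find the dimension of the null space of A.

Row reduce to echelon form.
R2 ← R2 − (2)·R1: [0, 2, -5, -1, 1]
R3 ← R3 − (3/2)·R1: [0, -2, -1, 1, 0]
R5 ← R5 + R1: [0, -3, 1, -2, 4]
R3 ← R3 + R2: [0, 0, -6, 0, 1]
R4 ← R4 + (1/2)·R2: [0, 0, 7/2, 7/2, -13/2]
R5 ← R5 + (3/2)·R2: [0, 0, -13/2, -7/2, 11/2]
R4 ← R4 + (7/12)·R3: [0, 0, 0, 7/2, -71/12]
R5 ← R5 − (13/12)·R3: [0, 0, 0, -7/2, 53/12]
R5 ← R5 + R4: [0, 0, 0, 0, -3/2]
5 nonzero rows, so rank(A) = 5.
A has 5 columns; by rank–nullity, nullity = 5 − 5 = 0.

0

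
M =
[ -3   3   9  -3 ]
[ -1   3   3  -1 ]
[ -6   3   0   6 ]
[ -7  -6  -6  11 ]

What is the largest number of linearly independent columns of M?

Row reduce to echelon form.
R2 ← R2 − (1/3)·R1: [0, 2, 0, 0]
R3 ← R3 − (2)·R1: [0, -3, -18, 12]
R4 ← R4 − (7/3)·R1: [0, -13, -27, 18]
R3 ← R3 + (3/2)·R2: [0, 0, -18, 12]
R4 ← R4 + (13/2)·R2: [0, 0, -27, 18]
R4 ← R4 − (3/2)·R3: [0, 0, 0, 0]
Echelon form has 3 nonzero rows, so rank(M) = 3.
The rank gives the maximum number of linearly independent columns: 3.

3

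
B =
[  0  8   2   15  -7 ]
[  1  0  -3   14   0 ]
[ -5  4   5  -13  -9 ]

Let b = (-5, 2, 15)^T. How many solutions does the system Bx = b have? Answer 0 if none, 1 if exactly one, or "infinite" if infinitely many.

Row reduce the augmented matrix [B | b].
Swap R1 ↔ R2
R3 ← R3 + (5)·R1: [0, 4, -10, 57, -9, 25]
R3 ← R3 − (1/2)·R2: [0, 0, -11, 99/2, -11/2, 55/2]
The echelon form has 3 nonzero rows, and every pivot lies in the first 5 columns, so rank(B) = rank([B|b]) = 3.
The system is consistent.
rank = 3 < 5 unknowns, so there are infinitely many solutions.

infinite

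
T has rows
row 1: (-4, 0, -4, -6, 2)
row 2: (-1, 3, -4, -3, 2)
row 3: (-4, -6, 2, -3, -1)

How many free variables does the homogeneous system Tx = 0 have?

3

Row reduce to echelon form.
R2 ← R2 − (1/4)·R1: [0, 3, -3, -3/2, 3/2]
R3 ← R3 − R1: [0, -6, 6, 3, -3]
R3 ← R3 + (2)·R2: [0, 0, 0, 0, 0]
2 nonzero rows, so rank(T) = 2.
T has 5 columns; by rank–nullity, nullity = 5 − 2 = 3.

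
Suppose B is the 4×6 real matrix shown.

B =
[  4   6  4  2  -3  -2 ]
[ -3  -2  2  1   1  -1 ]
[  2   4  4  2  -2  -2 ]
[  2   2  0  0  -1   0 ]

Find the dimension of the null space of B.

4

Row reduce to echelon form.
R2 ← R2 + (3/4)·R1: [0, 5/2, 5, 5/2, -5/4, -5/2]
R3 ← R3 − (1/2)·R1: [0, 1, 2, 1, -1/2, -1]
R4 ← R4 − (1/2)·R1: [0, -1, -2, -1, 1/2, 1]
R3 ← R3 − (2/5)·R2: [0, 0, 0, 0, 0, 0]
R4 ← R4 + (2/5)·R2: [0, 0, 0, 0, 0, 0]
2 nonzero rows, so rank(B) = 2.
B has 6 columns; by rank–nullity, nullity = 6 − 2 = 4.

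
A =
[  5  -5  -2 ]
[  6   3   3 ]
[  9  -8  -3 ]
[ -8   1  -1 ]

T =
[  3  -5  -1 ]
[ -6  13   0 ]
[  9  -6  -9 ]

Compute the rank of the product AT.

First compute AT:
[[ 27, -78,  13],
 [ 27,  -9, -33],
 [ 48, -131,  18],
 [-39,  59,  17]]
Now row reduce the product.
R2 ← R2 − R1: [0, 69, -46]
R3 ← R3 − (16/9)·R1: [0, 23/3, -46/9]
R4 ← R4 + (13/9)·R1: [0, -161/3, 322/9]
R3 ← R3 − (1/9)·R2: [0, 0, 0]
R4 ← R4 + (7/9)·R2: [0, 0, 0]
2 nonzero rows, so rank(AT) = 2.

2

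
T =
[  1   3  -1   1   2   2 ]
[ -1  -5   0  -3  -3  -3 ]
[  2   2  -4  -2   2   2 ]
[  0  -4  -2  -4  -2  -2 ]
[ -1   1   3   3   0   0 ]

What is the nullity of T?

4

Row reduce to echelon form.
R2 ← R2 + R1: [0, -2, -1, -2, -1, -1]
R3 ← R3 − (2)·R1: [0, -4, -2, -4, -2, -2]
R5 ← R5 + R1: [0, 4, 2, 4, 2, 2]
R3 ← R3 − (2)·R2: [0, 0, 0, 0, 0, 0]
R4 ← R4 − (2)·R2: [0, 0, 0, 0, 0, 0]
R5 ← R5 + (2)·R2: [0, 0, 0, 0, 0, 0]
2 nonzero rows, so rank(T) = 2.
T has 6 columns; by rank–nullity, nullity = 6 − 2 = 4.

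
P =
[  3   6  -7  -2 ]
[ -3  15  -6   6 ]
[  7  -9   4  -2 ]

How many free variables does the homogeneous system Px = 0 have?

Row reduce to echelon form.
R2 ← R2 + R1: [0, 21, -13, 4]
R3 ← R3 − (7/3)·R1: [0, -23, 61/3, 8/3]
R3 ← R3 + (23/21)·R2: [0, 0, 128/21, 148/21]
3 nonzero rows, so rank(P) = 3.
P has 4 columns; by rank–nullity, nullity = 4 − 3 = 1.

1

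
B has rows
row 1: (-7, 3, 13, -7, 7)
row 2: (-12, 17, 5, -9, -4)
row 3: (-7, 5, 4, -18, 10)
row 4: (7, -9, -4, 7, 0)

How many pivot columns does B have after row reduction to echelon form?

4

Row reduce to echelon form.
R2 ← R2 − (12/7)·R1: [0, 83/7, -121/7, 3, -16]
R3 ← R3 − R1: [0, 2, -9, -11, 3]
R4 ← R4 + R1: [0, -6, 9, 0, 7]
R3 ← R3 − (14/83)·R2: [0, 0, -505/83, -955/83, 473/83]
R4 ← R4 + (42/83)·R2: [0, 0, 21/83, 126/83, -91/83]
R4 ← R4 + (21/505)·R3: [0, 0, 0, 105/101, -434/505]
Echelon form has 4 nonzero rows, so rank(B) = 4.
Each nonzero row contributes one pivot column: 4 pivot columns.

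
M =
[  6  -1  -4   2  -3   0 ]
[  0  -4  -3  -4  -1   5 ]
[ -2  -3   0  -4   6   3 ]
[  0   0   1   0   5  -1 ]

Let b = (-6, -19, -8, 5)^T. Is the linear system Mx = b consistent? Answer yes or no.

yes

Row reduce the augmented matrix [M | b].
R3 ← R3 + (1/3)·R1: [0, -10/3, -4/3, -10/3, 5, 3, -10]
R3 ← R3 − (5/6)·R2: [0, 0, 7/6, 0, 35/6, -7/6, 35/6]
R4 ← R4 − (6/7)·R3: [0, 0, 0, 0, 0, 0, 0]
The echelon form has 3 nonzero rows, and every pivot lies in the first 6 columns, so rank(M) = rank([M|b]) = 3.
The system is consistent.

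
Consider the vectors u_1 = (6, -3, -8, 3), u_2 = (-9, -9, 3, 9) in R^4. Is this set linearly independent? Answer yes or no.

Form the matrix with these vectors as rows and row reduce.
R2 ← R2 + (3/2)·R1: [0, -27/2, -9, 27/2]
2 nonzero rows, so the 2 vectors span a space of dimension 2.
Since 2 = 2, the vectors are linearly independent.

yes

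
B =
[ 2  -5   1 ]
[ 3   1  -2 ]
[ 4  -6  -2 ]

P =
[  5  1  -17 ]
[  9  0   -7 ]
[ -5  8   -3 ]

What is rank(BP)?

3

First compute BP:
[[-40,  10,  -2],
 [ 34, -13, -52],
 [-24, -12, -20]]
Now row reduce the product.
R2 ← R2 + (17/20)·R1: [0, -9/2, -537/10]
R3 ← R3 − (3/5)·R1: [0, -18, -94/5]
R3 ← R3 − (4)·R2: [0, 0, 196]
3 nonzero rows, so rank(BP) = 3.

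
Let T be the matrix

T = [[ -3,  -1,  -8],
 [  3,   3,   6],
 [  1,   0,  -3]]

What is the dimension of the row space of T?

3

Row reduce to echelon form.
R2 ← R2 + R1: [0, 2, -2]
R3 ← R3 + (1/3)·R1: [0, -1/3, -17/3]
R3 ← R3 + (1/6)·R2: [0, 0, -6]
Echelon form has 3 nonzero rows, so rank(T) = 3.
The row space has dimension equal to the rank: 3.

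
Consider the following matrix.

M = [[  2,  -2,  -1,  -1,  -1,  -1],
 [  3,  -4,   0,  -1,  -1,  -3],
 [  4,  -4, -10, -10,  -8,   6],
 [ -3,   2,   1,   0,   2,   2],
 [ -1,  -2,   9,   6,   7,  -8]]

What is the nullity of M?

2

Row reduce to echelon form.
R2 ← R2 − (3/2)·R1: [0, -1, 3/2, 1/2, 1/2, -3/2]
R3 ← R3 − (2)·R1: [0, 0, -8, -8, -6, 8]
R4 ← R4 + (3/2)·R1: [0, -1, -1/2, -3/2, 1/2, 1/2]
R5 ← R5 + (1/2)·R1: [0, -3, 17/2, 11/2, 13/2, -17/2]
R4 ← R4 − R2: [0, 0, -2, -2, 0, 2]
R5 ← R5 − (3)·R2: [0, 0, 4, 4, 5, -4]
R4 ← R4 − (1/4)·R3: [0, 0, 0, 0, 3/2, 0]
R5 ← R5 + (1/2)·R3: [0, 0, 0, 0, 2, 0]
R5 ← R5 − (4/3)·R4: [0, 0, 0, 0, 0, 0]
4 nonzero rows, so rank(M) = 4.
M has 6 columns; by rank–nullity, nullity = 6 − 4 = 2.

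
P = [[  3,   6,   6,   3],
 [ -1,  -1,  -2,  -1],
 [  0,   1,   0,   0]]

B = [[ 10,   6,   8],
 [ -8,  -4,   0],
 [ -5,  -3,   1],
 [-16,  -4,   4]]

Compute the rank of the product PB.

2

First compute PB:
[[-96, -36,  42],
 [ 24,   8, -14],
 [ -8,  -4,   0]]
Now row reduce the product.
R2 ← R2 + (1/4)·R1: [0, -1, -7/2]
R3 ← R3 − (1/12)·R1: [0, -1, -7/2]
R3 ← R3 − R2: [0, 0, 0]
2 nonzero rows, so rank(PB) = 2.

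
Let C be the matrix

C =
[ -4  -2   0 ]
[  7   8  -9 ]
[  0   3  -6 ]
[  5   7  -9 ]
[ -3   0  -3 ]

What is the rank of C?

Row reduce to echelon form.
R2 ← R2 + (7/4)·R1: [0, 9/2, -9]
R4 ← R4 + (5/4)·R1: [0, 9/2, -9]
R5 ← R5 − (3/4)·R1: [0, 3/2, -3]
R3 ← R3 − (2/3)·R2: [0, 0, 0]
R4 ← R4 − R2: [0, 0, 0]
R5 ← R5 − (1/3)·R2: [0, 0, 0]
Echelon form has 2 nonzero rows, so rank(C) = 2.

2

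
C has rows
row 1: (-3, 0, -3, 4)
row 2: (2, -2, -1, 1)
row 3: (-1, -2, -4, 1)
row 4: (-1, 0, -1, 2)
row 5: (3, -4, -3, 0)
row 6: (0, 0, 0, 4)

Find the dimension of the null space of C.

Row reduce to echelon form.
R2 ← R2 + (2/3)·R1: [0, -2, -3, 11/3]
R3 ← R3 − (1/3)·R1: [0, -2, -3, -1/3]
R4 ← R4 − (1/3)·R1: [0, 0, 0, 2/3]
R5 ← R5 + R1: [0, -4, -6, 4]
R3 ← R3 − R2: [0, 0, 0, -4]
R5 ← R5 − (2)·R2: [0, 0, 0, -10/3]
R4 ← R4 + (1/6)·R3: [0, 0, 0, 0]
R5 ← R5 − (5/6)·R3: [0, 0, 0, 0]
R6 ← R6 + R3: [0, 0, 0, 0]
3 nonzero rows, so rank(C) = 3.
C has 4 columns; by rank–nullity, nullity = 4 − 3 = 1.

1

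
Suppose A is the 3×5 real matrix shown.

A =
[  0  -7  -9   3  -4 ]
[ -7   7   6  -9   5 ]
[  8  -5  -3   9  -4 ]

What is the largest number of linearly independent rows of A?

Row reduce to echelon form.
Swap R1 ↔ R2
R3 ← R3 + (8/7)·R1: [0, 3, 27/7, -9/7, 12/7]
R3 ← R3 + (3/7)·R2: [0, 0, 0, 0, 0]
Echelon form has 2 nonzero rows, so rank(A) = 2.
The rank gives the maximum number of linearly independent rows: 2.

2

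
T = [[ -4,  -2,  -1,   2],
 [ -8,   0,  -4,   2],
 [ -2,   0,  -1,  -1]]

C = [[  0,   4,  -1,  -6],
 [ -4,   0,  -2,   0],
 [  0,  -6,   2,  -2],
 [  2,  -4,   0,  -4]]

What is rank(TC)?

First compute TC:
[[ 12, -18,   6,  18],
 [  4, -16,   0,  48],
 [ -2,   2,   0,  18]]
Now row reduce the product.
R2 ← R2 − (1/3)·R1: [0, -10, -2, 42]
R3 ← R3 + (1/6)·R1: [0, -1, 1, 21]
R3 ← R3 − (1/10)·R2: [0, 0, 6/5, 84/5]
3 nonzero rows, so rank(TC) = 3.

3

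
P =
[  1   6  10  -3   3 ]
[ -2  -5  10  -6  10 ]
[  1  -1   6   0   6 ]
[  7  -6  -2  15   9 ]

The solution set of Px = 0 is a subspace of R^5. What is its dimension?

Row reduce to echelon form.
R2 ← R2 + (2)·R1: [0, 7, 30, -12, 16]
R3 ← R3 − R1: [0, -7, -4, 3, 3]
R4 ← R4 − (7)·R1: [0, -48, -72, 36, -12]
R3 ← R3 + R2: [0, 0, 26, -9, 19]
R4 ← R4 + (48/7)·R2: [0, 0, 936/7, -324/7, 684/7]
R4 ← R4 − (36/7)·R3: [0, 0, 0, 0, 0]
3 nonzero rows, so rank(P) = 3.
P has 5 columns; by rank–nullity, nullity = 5 − 3 = 2.

2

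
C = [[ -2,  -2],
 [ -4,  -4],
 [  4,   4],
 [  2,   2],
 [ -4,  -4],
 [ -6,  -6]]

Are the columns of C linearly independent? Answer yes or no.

no

Row reduce C to echelon form.
R2 ← R2 − (2)·R1: [0, 0]
R3 ← R3 + (2)·R1: [0, 0]
R4 ← R4 + R1: [0, 0]
R5 ← R5 − (2)·R1: [0, 0]
R6 ← R6 − (3)·R1: [0, 0]
1 pivot among 2 columns.
Only 1 < 2 pivot columns, so the columns are linearly dependent.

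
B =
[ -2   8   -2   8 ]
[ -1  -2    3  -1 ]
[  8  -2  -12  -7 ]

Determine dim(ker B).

2

Row reduce to echelon form.
R2 ← R2 − (1/2)·R1: [0, -6, 4, -5]
R3 ← R3 + (4)·R1: [0, 30, -20, 25]
R3 ← R3 + (5)·R2: [0, 0, 0, 0]
2 nonzero rows, so rank(B) = 2.
B has 4 columns; by rank–nullity, nullity = 4 − 2 = 2.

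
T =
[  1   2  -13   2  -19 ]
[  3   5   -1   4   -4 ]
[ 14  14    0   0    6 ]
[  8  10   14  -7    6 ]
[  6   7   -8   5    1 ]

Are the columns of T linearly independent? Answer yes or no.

Row reduce T to echelon form.
R2 ← R2 − (3)·R1: [0, -1, 38, -2, 53]
R3 ← R3 − (14)·R1: [0, -14, 182, -28, 272]
R4 ← R4 − (8)·R1: [0, -6, 118, -23, 158]
R5 ← R5 − (6)·R1: [0, -5, 70, -7, 115]
R3 ← R3 − (14)·R2: [0, 0, -350, 0, -470]
R4 ← R4 − (6)·R2: [0, 0, -110, -11, -160]
R5 ← R5 − (5)·R2: [0, 0, -120, 3, -150]
R4 ← R4 − (11/35)·R3: [0, 0, 0, -11, -86/7]
R5 ← R5 − (12/35)·R3: [0, 0, 0, 3, 78/7]
R5 ← R5 + (3/11)·R4: [0, 0, 0, 0, 600/77]
5 pivots among 5 columns.
Every column is a pivot column, so the columns are linearly independent.

yes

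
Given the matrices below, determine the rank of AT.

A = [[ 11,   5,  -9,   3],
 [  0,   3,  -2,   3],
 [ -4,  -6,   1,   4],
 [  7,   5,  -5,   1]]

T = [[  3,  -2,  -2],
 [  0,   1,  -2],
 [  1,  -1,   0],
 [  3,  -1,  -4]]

First compute AT:
[[ 33, -11, -44],
 [  7,   2, -18],
 [  1,  -3,   4],
 [ 19,  -5, -28]]
Now row reduce the product.
R2 ← R2 − (7/33)·R1: [0, 13/3, -26/3]
R3 ← R3 − (1/33)·R1: [0, -8/3, 16/3]
R4 ← R4 − (19/33)·R1: [0, 4/3, -8/3]
R3 ← R3 + (8/13)·R2: [0, 0, 0]
R4 ← R4 − (4/13)·R2: [0, 0, 0]
2 nonzero rows, so rank(AT) = 2.

2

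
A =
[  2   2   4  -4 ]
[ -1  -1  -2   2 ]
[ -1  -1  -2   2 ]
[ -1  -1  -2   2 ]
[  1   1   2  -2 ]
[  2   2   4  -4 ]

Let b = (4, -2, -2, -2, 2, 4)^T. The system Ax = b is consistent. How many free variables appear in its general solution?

3

Row reduce the augmented matrix [A | b].
R2 ← R2 + (1/2)·R1: [0, 0, 0, 0, 0]
R3 ← R3 + (1/2)·R1: [0, 0, 0, 0, 0]
R4 ← R4 + (1/2)·R1: [0, 0, 0, 0, 0]
R5 ← R5 − (1/2)·R1: [0, 0, 0, 0, 0]
R6 ← R6 − R1: [0, 0, 0, 0, 0]
The echelon form has 1 nonzero rows, and every pivot lies in the first 4 columns, so rank(A) = rank([A|b]) = 1.
The system is consistent.
Free variables = (unknowns) − (rank) = 4 − 1 = 3.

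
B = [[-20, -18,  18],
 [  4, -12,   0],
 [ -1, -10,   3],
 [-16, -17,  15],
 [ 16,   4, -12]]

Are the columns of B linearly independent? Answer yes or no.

no

Row reduce B to echelon form.
R2 ← R2 + (1/5)·R1: [0, -78/5, 18/5]
R3 ← R3 − (1/20)·R1: [0, -91/10, 21/10]
R4 ← R4 − (4/5)·R1: [0, -13/5, 3/5]
R5 ← R5 + (4/5)·R1: [0, -52/5, 12/5]
R3 ← R3 − (7/12)·R2: [0, 0, 0]
R4 ← R4 − (1/6)·R2: [0, 0, 0]
R5 ← R5 − (2/3)·R2: [0, 0, 0]
2 pivots among 3 columns.
Only 2 < 3 pivot columns, so the columns are linearly dependent.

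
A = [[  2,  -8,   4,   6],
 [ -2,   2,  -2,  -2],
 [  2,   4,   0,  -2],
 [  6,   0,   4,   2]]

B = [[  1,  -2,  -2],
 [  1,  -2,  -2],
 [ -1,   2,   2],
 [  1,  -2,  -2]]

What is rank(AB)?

1

First compute AB:
[[ -4,   8,   8],
 [  0,   0,   0],
 [  4,  -8,  -8],
 [  4,  -8,  -8]]
Now row reduce the product.
R3 ← R3 + R1: [0, 0, 0]
R4 ← R4 + R1: [0, 0, 0]
1 nonzero row, so rank(AB) = 1.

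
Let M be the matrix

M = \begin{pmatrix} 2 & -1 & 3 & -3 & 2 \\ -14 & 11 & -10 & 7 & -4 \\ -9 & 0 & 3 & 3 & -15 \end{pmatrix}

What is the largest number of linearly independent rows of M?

Row reduce to echelon form.
R2 ← R2 + (7)·R1: [0, 4, 11, -14, 10]
R3 ← R3 + (9/2)·R1: [0, -9/2, 33/2, -21/2, -6]
R3 ← R3 + (9/8)·R2: [0, 0, 231/8, -105/4, 21/4]
Echelon form has 3 nonzero rows, so rank(M) = 3.
The rank gives the maximum number of linearly independent rows: 3.

3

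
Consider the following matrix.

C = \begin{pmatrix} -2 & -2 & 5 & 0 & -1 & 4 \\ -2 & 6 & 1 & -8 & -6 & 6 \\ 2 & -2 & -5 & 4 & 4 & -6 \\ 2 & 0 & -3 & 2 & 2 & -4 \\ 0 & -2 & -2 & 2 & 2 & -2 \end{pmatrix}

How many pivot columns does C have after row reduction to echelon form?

3

Row reduce to echelon form.
R2 ← R2 − R1: [0, 8, -4, -8, -5, 2]
R3 ← R3 + R1: [0, -4, 0, 4, 3, -2]
R4 ← R4 + R1: [0, -2, 2, 2, 1, 0]
R3 ← R3 + (1/2)·R2: [0, 0, -2, 0, 1/2, -1]
R4 ← R4 + (1/4)·R2: [0, 0, 1, 0, -1/4, 1/2]
R5 ← R5 + (1/4)·R2: [0, 0, -3, 0, 3/4, -3/2]
R4 ← R4 + (1/2)·R3: [0, 0, 0, 0, 0, 0]
R5 ← R5 − (3/2)·R3: [0, 0, 0, 0, 0, 0]
Echelon form has 3 nonzero rows, so rank(C) = 3.
Each nonzero row contributes one pivot column: 3 pivot columns.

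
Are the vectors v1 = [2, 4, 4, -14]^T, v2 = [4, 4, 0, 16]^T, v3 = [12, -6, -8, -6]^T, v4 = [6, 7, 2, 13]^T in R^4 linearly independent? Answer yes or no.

Form the matrix with these vectors as rows and row reduce.
R2 ← R2 − (2)·R1: [0, -4, -8, 44]
R3 ← R3 − (6)·R1: [0, -30, -32, 78]
R4 ← R4 − (3)·R1: [0, -5, -10, 55]
R3 ← R3 − (15/2)·R2: [0, 0, 28, -252]
R4 ← R4 − (5/4)·R2: [0, 0, 0, 0]
3 nonzero rows, so the 4 vectors span a space of dimension 3.
Since 3 < 4, the vectors are linearly dependent.

no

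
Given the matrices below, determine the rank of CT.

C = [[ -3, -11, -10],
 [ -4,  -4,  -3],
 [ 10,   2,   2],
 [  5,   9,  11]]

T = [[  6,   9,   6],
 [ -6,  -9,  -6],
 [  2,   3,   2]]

First compute CT:
[[ 28,  42,  28],
 [ -6,  -9,  -6],
 [ 52,  78,  52],
 [ -2,  -3,  -2]]
Now row reduce the product.
R2 ← R2 + (3/14)·R1: [0, 0, 0]
R3 ← R3 − (13/7)·R1: [0, 0, 0]
R4 ← R4 + (1/14)·R1: [0, 0, 0]
1 nonzero row, so rank(CT) = 1.

1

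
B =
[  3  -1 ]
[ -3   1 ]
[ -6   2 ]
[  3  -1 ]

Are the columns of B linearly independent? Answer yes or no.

no

Row reduce B to echelon form.
R2 ← R2 + R1: [0, 0]
R3 ← R3 + (2)·R1: [0, 0]
R4 ← R4 − R1: [0, 0]
1 pivot among 2 columns.
Only 1 < 2 pivot columns, so the columns are linearly dependent.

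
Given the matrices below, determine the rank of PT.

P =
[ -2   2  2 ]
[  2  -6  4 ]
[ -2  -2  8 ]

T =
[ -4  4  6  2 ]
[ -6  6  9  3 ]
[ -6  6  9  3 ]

1

First compute PT:
[[-16,  16,  24,   8],
 [  4,  -4,  -6,  -2],
 [-28,  28,  42,  14]]
Now row reduce the product.
R2 ← R2 + (1/4)·R1: [0, 0, 0, 0]
R3 ← R3 − (7/4)·R1: [0, 0, 0, 0]
1 nonzero row, so rank(PT) = 1.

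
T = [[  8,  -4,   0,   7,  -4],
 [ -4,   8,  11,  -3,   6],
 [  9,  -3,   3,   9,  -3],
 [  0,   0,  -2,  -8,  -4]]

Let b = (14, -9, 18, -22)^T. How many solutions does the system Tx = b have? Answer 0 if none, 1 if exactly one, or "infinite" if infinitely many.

Row reduce the augmented matrix [T | b].
R2 ← R2 + (1/2)·R1: [0, 6, 11, 1/2, 4, -2]
R3 ← R3 − (9/8)·R1: [0, 3/2, 3, 9/8, 3/2, 9/4]
R3 ← R3 − (1/4)·R2: [0, 0, 1/4, 1, 1/2, 11/4]
R4 ← R4 + (8)·R3: [0, 0, 0, 0, 0, 0]
The echelon form has 3 nonzero rows, and every pivot lies in the first 5 columns, so rank(T) = rank([T|b]) = 3.
The system is consistent.
rank = 3 < 5 unknowns, so there are infinitely many solutions.

infinite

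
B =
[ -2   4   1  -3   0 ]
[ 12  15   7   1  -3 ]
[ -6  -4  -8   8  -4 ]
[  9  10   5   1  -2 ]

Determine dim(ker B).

2

Row reduce to echelon form.
R2 ← R2 + (6)·R1: [0, 39, 13, -17, -3]
R3 ← R3 − (3)·R1: [0, -16, -11, 17, -4]
R4 ← R4 + (9/2)·R1: [0, 28, 19/2, -25/2, -2]
R3 ← R3 + (16/39)·R2: [0, 0, -17/3, 391/39, -68/13]
R4 ← R4 − (28/39)·R2: [0, 0, 1/6, -23/78, 2/13]
R4 ← R4 + (1/34)·R3: [0, 0, 0, 0, 0]
3 nonzero rows, so rank(B) = 3.
B has 5 columns; by rank–nullity, nullity = 5 − 3 = 2.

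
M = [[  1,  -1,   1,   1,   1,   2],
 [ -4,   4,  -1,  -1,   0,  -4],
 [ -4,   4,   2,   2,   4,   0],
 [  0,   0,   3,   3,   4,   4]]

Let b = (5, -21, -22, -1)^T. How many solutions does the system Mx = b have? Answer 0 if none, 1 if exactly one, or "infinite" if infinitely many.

infinite

Row reduce the augmented matrix [M | b].
R2 ← R2 + (4)·R1: [0, 0, 3, 3, 4, 4, -1]
R3 ← R3 + (4)·R1: [0, 0, 6, 6, 8, 8, -2]
R3 ← R3 − (2)·R2: [0, 0, 0, 0, 0, 0, 0]
R4 ← R4 − R2: [0, 0, 0, 0, 0, 0, 0]
The echelon form has 2 nonzero rows, and every pivot lies in the first 6 columns, so rank(M) = rank([M|b]) = 2.
The system is consistent.
rank = 2 < 6 unknowns, so there are infinitely many solutions.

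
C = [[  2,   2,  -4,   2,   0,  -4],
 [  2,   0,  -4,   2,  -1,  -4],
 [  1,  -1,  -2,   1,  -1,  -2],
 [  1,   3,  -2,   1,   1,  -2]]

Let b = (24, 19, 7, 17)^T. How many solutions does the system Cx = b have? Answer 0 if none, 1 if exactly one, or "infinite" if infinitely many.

infinite

Row reduce the augmented matrix [C | b].
R2 ← R2 − R1: [0, -2, 0, 0, -1, 0, -5]
R3 ← R3 − (1/2)·R1: [0, -2, 0, 0, -1, 0, -5]
R4 ← R4 − (1/2)·R1: [0, 2, 0, 0, 1, 0, 5]
R3 ← R3 − R2: [0, 0, 0, 0, 0, 0, 0]
R4 ← R4 + R2: [0, 0, 0, 0, 0, 0, 0]
The echelon form has 2 nonzero rows, and every pivot lies in the first 6 columns, so rank(C) = rank([C|b]) = 2.
The system is consistent.
rank = 2 < 6 unknowns, so there are infinitely many solutions.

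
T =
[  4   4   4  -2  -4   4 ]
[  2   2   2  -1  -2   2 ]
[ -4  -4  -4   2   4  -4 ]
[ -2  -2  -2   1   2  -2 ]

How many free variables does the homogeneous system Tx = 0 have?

Row reduce to echelon form.
R2 ← R2 − (1/2)·R1: [0, 0, 0, 0, 0, 0]
R3 ← R3 + R1: [0, 0, 0, 0, 0, 0]
R4 ← R4 + (1/2)·R1: [0, 0, 0, 0, 0, 0]
1 nonzero row, so rank(T) = 1.
T has 6 columns; by rank–nullity, nullity = 6 − 1 = 5.

5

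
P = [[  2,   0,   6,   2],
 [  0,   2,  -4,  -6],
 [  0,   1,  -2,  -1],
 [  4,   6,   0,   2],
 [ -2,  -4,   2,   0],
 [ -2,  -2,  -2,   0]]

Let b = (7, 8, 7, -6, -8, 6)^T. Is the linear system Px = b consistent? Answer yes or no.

Row reduce the augmented matrix [P | b].
R4 ← R4 − (2)·R1: [0, 6, -12, -2, -20]
R5 ← R5 + R1: [0, -4, 8, 2, -1]
R6 ← R6 + R1: [0, -2, 4, 2, 13]
R3 ← R3 − (1/2)·R2: [0, 0, 0, 2, 3]
R4 ← R4 − (3)·R2: [0, 0, 0, 16, -44]
R5 ← R5 + (2)·R2: [0, 0, 0, -10, 15]
R6 ← R6 + R2: [0, 0, 0, -4, 21]
R4 ← R4 − (8)·R3: [0, 0, 0, 0, -68]
R5 ← R5 + (5)·R3: [0, 0, 0, 0, 30]
R6 ← R6 + (2)·R3: [0, 0, 0, 0, 27]
R5 ← R5 + (15/34)·R4: [0, 0, 0, 0, 0]
R6 ← R6 + (27/68)·R4: [0, 0, 0, 0, 0]
The echelon form has 4 nonzero rows; the last pivot sits in the augmented column, so rank(P) = 3 but rank([P|b]) = 4.
Since the ranks differ, the system is inconsistent.

no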